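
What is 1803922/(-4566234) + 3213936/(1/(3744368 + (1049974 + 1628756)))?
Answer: 47131356596209688215/2283117 ≈ 2.0643e+13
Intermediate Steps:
1803922/(-4566234) + 3213936/(1/(3744368 + (1049974 + 1628756))) = 1803922*(-1/4566234) + 3213936/(1/(3744368 + 2678730)) = -901961/2283117 + 3213936/(1/6423098) = -901961/2283117 + 3213936*6423098 = -901961/2283117 + 20643425893728 = 47131356596209688215/2283117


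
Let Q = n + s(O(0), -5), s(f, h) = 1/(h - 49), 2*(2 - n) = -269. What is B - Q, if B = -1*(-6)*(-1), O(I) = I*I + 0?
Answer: -3847/27 ≈ -142.48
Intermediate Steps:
O(I) = I**2 (O(I) = I**2 + 0 = I**2)
n = 273/2 (n = 2 - 1/2*(-269) = 2 + 269/2 = 273/2 ≈ 136.50)
s(f, h) = 1/(-49 + h)
B = -6 (B = 6*(-1) = -6)
Q = 3685/27 (Q = 273/2 + 1/(-49 - 5) = 273/2 + 1/(-54) = 273/2 - 1/54 = 3685/27 ≈ 136.48)
B - Q = -6 - 1*3685/27 = -6 - 3685/27 = -3847/27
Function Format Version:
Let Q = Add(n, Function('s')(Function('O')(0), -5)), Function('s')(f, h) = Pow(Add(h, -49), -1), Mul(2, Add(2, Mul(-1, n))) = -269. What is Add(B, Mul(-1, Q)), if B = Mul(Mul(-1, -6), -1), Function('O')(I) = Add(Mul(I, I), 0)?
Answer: Rational(-3847, 27) ≈ -142.48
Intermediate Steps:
Function('O')(I) = Pow(I, 2) (Function('O')(I) = Add(Pow(I, 2), 0) = Pow(I, 2))
n = Rational(273, 2) (n = Add(2, Mul(Rational(-1, 2), -269)) = Add(2, Rational(269, 2)) = Rational(273, 2) ≈ 136.50)
Function('s')(f, h) = Pow(Add(-49, h), -1)
B = -6 (B = Mul(6, -1) = -6)
Q = Rational(3685, 27) (Q = Add(Rational(273, 2), Pow(Add(-49, -5), -1)) = Add(Rational(273, 2), Pow(-54, -1)) = Add(Rational(273, 2), Rational(-1, 54)) = Rational(3685, 27) ≈ 136.48)
Add(B, Mul(-1, Q)) = Add(-6, Mul(-1, Rational(3685, 27))) = Add(-6, Rational(-3685, 27)) = Rational(-3847, 27)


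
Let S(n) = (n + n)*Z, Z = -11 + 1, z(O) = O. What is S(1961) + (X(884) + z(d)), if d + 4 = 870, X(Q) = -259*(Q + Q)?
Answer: -496266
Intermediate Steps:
X(Q) = -518*Q
d = 866 (d = -4 + 870 = 866)
Z = -10
S(n) = -20*n (S(n) = (n + n)*(-10) = (2*n)*(-10) = -20*n)
S(1961) + (X(884) + z(d)) = -20*1961 + (-518*884 + 866) = -39220 + (-457912 + 866) = -39220 - 457046 = -496266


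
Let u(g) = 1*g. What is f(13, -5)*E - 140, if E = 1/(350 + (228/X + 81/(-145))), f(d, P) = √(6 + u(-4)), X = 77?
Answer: -140 + 11165*√2/3934573 ≈ -140.00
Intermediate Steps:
u(g) = g
f(d, P) = √2 (f(d, P) = √(6 - 4) = √2)
E = 11165/3934573 (E = 1/(350 + (228/77 + 81/(-145))) = 1/(350 + (228*(1/77) + 81*(-1/145))) = 1/(350 + (228/77 - 81/145)) = 1/(350 + 26823/11165) = 1/(3934573/11165) = 11165/3934573 ≈ 0.0028377)
f(13, -5)*E - 140 = √2*(11165/3934573) - 140 = 11165*√2/3934573 - 140 = -140 + 11165*√2/3934573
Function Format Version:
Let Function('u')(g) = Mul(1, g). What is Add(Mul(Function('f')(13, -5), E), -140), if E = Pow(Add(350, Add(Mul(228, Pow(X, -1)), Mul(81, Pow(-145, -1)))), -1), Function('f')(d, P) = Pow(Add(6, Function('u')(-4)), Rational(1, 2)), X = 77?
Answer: Add(-140, Mul(Rational(11165, 3934573), Pow(2, Rational(1, 2)))) ≈ -140.00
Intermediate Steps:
Function('u')(g) = g
Function('f')(d, P) = Pow(2, Rational(1, 2)) (Function('f')(d, P) = Pow(Add(6, -4), Rational(1, 2)) = Pow(2, Rational(1, 2)))
E = Rational(11165, 3934573) (E = Pow(Add(350, Add(Mul(228, Pow(77, -1)), Mul(81, Pow(-145, -1)))), -1) = Pow(Add(350, Add(Mul(228, Rational(1, 77)), Mul(81, Rational(-1, 145)))), -1) = Pow(Add(350, Add(Rational(228, 77), Rational(-81, 145))), -1) = Pow(Add(350, Rational(26823, 11165)), -1) = Pow(Rational(3934573, 11165), -1) = Rational(11165, 3934573) ≈ 0.0028377)
Add(Mul(Function('f')(13, -5), E), -140) = Add(Mul(Pow(2, Rational(1, 2)), Rational(11165, 3934573)), -140) = Add(Mul(Rational(11165, 3934573), Pow(2, Rational(1, 2))), -140) = Add(-140, Mul(Rational(11165, 3934573), Pow(2, Rational(1, 2))))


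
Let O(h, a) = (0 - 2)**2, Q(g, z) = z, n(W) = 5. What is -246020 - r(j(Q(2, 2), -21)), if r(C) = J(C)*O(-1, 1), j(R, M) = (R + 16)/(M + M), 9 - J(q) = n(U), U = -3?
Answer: -246036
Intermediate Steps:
J(q) = 4 (J(q) = 9 - 1*5 = 9 - 5 = 4)
O(h, a) = 4 (O(h, a) = (-2)**2 = 4)
j(R, M) = (16 + R)/(2*M) (j(R, M) = (16 + R)/((2*M)) = (16 + R)*(1/(2*M)) = (16 + R)/(2*M))
r(C) = 16 (r(C) = 4*4 = 16)
-246020 - r(j(Q(2, 2), -21)) = -246020 - 1*16 = -246020 - 16 = -246036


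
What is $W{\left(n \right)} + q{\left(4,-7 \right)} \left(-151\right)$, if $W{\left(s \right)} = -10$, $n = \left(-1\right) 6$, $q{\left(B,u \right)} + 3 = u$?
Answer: $1500$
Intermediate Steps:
$q{\left(B,u \right)} = -3 + u$
$n = -6$
$W{\left(n \right)} + q{\left(4,-7 \right)} \left(-151\right) = -10 + \left(-3 - 7\right) \left(-151\right) = -10 - -1510 = -10 + 1510 = 1500$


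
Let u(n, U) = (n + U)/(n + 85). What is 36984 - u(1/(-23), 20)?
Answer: 72266277/1954 ≈ 36984.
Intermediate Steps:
u(n, U) = (U + n)/(85 + n)
36984 - u(1/(-23), 20) = 36984 - (20 + 1/(-23))/(85 + 1/(-23)) = 36984 - (20 - 1/23)/(85 - 1/23) = 36984 - 459/(1954/23*23) = 36984 - 23*459/(1954*23) = 36984 - 1*459/1954 = 36984 - 459/1954 = 72266277/1954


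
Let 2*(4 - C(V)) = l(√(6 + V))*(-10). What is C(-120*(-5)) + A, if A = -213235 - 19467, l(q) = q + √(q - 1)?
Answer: -232698 + 5*√606 + 5*√(-1 + √606) ≈ -2.3255e+5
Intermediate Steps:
l(q) = q + √(-1 + q)
A = -232702
C(V) = 4 + 5*√(-1 + √(6 + V)) + 5*√(6 + V) (C(V) = 4 - (√(6 + V) + √(-1 + √(6 + V)))*(-10)/2 = 4 - (√(-1 + √(6 + V)) + √(6 + V))*(-10)/2 = 4 - (-10*√(-1 + √(6 + V)) - 10*√(6 + V))/2 = 4 + (5*√(-1 + √(6 + V)) + 5*√(6 + V)) = 4 + 5*√(-1 + √(6 + V)) + 5*√(6 + V))
C(-120*(-5)) + A = (4 + 5*√(-1 + √(6 - 120*(-5))) + 5*√(6 - 120*(-5))) - 232702 = (4 + 5*√(-1 + √(6 + 600)) + 5*√(6 + 600)) - 232702 = (4 + 5*√(-1 + √606) + 5*√606) - 232702 = (4 + 5*√606 + 5*√(-1 + √606)) - 232702 = -232698 + 5*√606 + 5*√(-1 + √606)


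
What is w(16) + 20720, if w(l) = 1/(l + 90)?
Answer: 2196321/106 ≈ 20720.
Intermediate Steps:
w(l) = 1/(90 + l)
w(16) + 20720 = 1/(90 + 16) + 20720 = 1/106 + 20720 = 2196321/106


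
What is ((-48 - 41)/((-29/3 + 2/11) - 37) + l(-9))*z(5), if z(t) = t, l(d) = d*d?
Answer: 635955/1534 ≈ 414.57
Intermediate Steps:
l(d) = d²
((-48 - 41)/((-29/3 + 2/11) - 37) + l(-9))*z(5) = ((-48 - 41)/((-29/3 + 2/11) - 37) + (-9)²)*5 = (-89/((-29*⅓ + 2*(1/11)) - 37) + 81)*5 = (-89/((-29/3 + 2/11) - 37) + 81)*5 = (-89/(-313/33 - 37) + 81)*5 = (-89/(-1534/33) + 81)*5 = (-89*(-33/1534) + 81)*5 = (2937/1534 + 81)*5 = (127191/1534)*5 = 635955/1534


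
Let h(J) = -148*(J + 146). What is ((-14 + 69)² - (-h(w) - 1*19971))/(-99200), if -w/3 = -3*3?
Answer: 163/6200 ≈ 0.026290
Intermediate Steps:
w = 27 (w = -(-9)*3 = -3*(-9) = 27)
h(J) = -21608 - 148*J (h(J) = -148*(146 + J) = -21608 - 148*J)
((-14 + 69)² - (-h(w) - 1*19971))/(-99200) = ((-14 + 69)² - (-(-21608 - 148*27) - 1*19971))/(-99200) = (55² - (-(-21608 - 3996) - 19971))*(-1/99200) = (3025 - (-1*(-25604) - 19971))*(-1/99200) = (3025 - (25604 - 19971))*(-1/99200) = (3025 - 1*5633)*(-1/99200) = (3025 - 5633)*(-1/99200) = -2608*(-1/99200) = 163/6200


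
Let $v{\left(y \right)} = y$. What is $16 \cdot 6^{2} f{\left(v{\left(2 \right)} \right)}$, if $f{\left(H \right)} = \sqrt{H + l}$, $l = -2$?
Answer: $0$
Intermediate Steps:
$f{\left(H \right)} = \sqrt{-2 + H}$ ($f{\left(H \right)} = \sqrt{H - 2} = \sqrt{-2 + H}$)
$16 \cdot 6^{2} f{\left(v{\left(2 \right)} \right)} = 16 \cdot 6^{2} \sqrt{-2 + 2} = 16 \cdot 36 \sqrt{0} = 576 \cdot 0 = 0$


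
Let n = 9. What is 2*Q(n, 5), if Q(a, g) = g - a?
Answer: -8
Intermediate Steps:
2*Q(n, 5) = 2*(5 - 1*9) = 2*(5 - 9) = 2*(-4) = -8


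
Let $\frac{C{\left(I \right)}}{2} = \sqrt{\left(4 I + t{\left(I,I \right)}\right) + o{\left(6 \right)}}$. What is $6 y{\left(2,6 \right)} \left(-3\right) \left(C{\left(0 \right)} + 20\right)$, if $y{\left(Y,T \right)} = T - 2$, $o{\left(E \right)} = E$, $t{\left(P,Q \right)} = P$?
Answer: $-1440 - 144 \sqrt{6} \approx -1792.7$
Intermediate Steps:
$y{\left(Y,T \right)} = -2 + T$
$C{\left(I \right)} = 2 \sqrt{6 + 5 I}$ ($C{\left(I \right)} = 2 \sqrt{\left(4 I + I\right) + 6} = 2 \sqrt{5 I + 6} = 2 \sqrt{6 + 5 I}$)
$6 y{\left(2,6 \right)} \left(-3\right) \left(C{\left(0 \right)} + 20\right) = 6 \left(-2 + 6\right) \left(-3\right) \left(2 \sqrt{6 + 5 \cdot 0} + 20\right) = 6 \cdot 4 \left(-3\right) \left(2 \sqrt{6 + 0} + 20\right) = 24 \left(-3\right) \left(2 \sqrt{6} + 20\right) = - 72 \left(20 + 2 \sqrt{6}\right) = -1440 - 144 \sqrt{6}$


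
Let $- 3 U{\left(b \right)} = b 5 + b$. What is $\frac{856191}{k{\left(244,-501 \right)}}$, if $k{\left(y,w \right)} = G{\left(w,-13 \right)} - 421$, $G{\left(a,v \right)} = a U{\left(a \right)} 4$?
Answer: $- \frac{856191}{2008429} \approx -0.4263$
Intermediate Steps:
$U{\left(b \right)} = - 2 b$ ($U{\left(b \right)} = - \frac{b 5 + b}{3} = - \frac{5 b + b}{3} = - \frac{6 b}{3} = - 2 b$)
$G{\left(a,v \right)} = - 8 a^{2}$ ($G{\left(a,v \right)} = a \left(- 2 a\right) 4 = - 2 a^{2} \cdot 4 = - 8 a^{2}$)
$k{\left(y,w \right)} = -421 - 8 w^{2}$ ($k{\left(y,w \right)} = - 8 w^{2} - 421 = -421 - 8 w^{2}$)
$\frac{856191}{k{\left(244,-501 \right)}} = \frac{856191}{-421 - 8 \left(-501\right)^{2}} = \frac{856191}{-421 - 2008008} = \frac{856191}{-2008429} = 856191 \left(- \frac{1}{2008429}\right) = - \frac{856191}{2008429}$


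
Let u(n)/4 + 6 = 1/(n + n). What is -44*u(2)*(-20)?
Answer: -20240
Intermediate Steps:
u(n) = -24 + 2/n (u(n) = -24 + 4/(n + n) = -24 + 4/((2*n)) = -24 + 4*(1/(2*n)) = -24 + 2/n)
-44*u(2)*(-20) = -44*(-24 + 2/2)*(-20) = -44*(-24 + 2*(1/2))*(-20) = -44*(-24 + 1)*(-20) = -44*(-23)*(-20) = 1012*(-20) = -20240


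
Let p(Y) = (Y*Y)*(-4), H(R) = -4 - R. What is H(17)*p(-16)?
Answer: 21504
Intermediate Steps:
p(Y) = -4*Y**2 (p(Y) = Y**2*(-4) = -4*Y**2)
H(17)*p(-16) = (-4 - 1*17)*(-4*(-16)**2) = (-4 - 17)*(-4*256) = -21*(-1024) = 21504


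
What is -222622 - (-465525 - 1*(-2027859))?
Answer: -1784956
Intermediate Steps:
-222622 - (-465525 - 1*(-2027859)) = -222622 - (-465525 + 2027859) = -222622 - 1*1562334 = -222622 - 1562334 = -1784956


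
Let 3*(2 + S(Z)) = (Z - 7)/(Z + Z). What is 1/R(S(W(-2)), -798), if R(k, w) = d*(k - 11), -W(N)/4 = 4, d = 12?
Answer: -8/1225 ≈ -0.0065306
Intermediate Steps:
W(N) = -16 (W(N) = -4*4 = -16)
S(Z) = -2 + (-7 + Z)/(6*Z) (S(Z) = -2 + ((Z - 7)/(Z + Z))/3 = -2 + ((-7 + Z)/((2*Z)))/3 = -2 + ((-7 + Z)*(1/(2*Z)))/3 = -2 + ((-7 + Z)/(2*Z))/3 = -2 + (-7 + Z)/(6*Z))
R(k, w) = -132 + 12*k (R(k, w) = 12*(k - 11) = 12*(-11 + k) = -132 + 12*k)
1/R(S(W(-2)), -798) = 1/(-132 + 12*((1/6)*(-7 - 11*(-16))/(-16))) = 1/(-132 + 12*((1/6)*(-1/16)*(-7 + 176))) = 1/(-132 + 12*((1/6)*(-1/16)*169)) = 1/(-132 + 12*(-169/96)) = 1/(-132 - 169/8) = 1/(-1225/8) = -8/1225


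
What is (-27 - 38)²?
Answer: 4225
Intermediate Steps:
(-27 - 38)² = (-65)² = 4225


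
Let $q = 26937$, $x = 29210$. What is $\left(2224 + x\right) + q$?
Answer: $58371$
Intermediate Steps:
$\left(2224 + x\right) + q = \left(2224 + 29210\right) + 26937 = 31434 + 26937 = 58371$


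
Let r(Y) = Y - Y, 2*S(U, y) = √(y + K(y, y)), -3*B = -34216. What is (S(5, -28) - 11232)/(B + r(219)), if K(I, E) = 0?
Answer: -324/329 + 3*I*√7/34216 ≈ -0.9848 + 0.00023197*I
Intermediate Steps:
B = 34216/3 (B = -⅓*(-34216) = 34216/3 ≈ 11405.)
S(U, y) = √y/2 (S(U, y) = √(y + 0)/2 = √y/2)
r(Y) = 0
(S(5, -28) - 11232)/(B + r(219)) = (√(-28)/2 - 11232)/(34216/3 + 0) = ((2*I*√7)/2 - 11232)/(34216/3) = (I*√7 - 11232)*(3/34216) = (-11232 + I*√7)*(3/34216) = -324/329 + 3*I*√7/34216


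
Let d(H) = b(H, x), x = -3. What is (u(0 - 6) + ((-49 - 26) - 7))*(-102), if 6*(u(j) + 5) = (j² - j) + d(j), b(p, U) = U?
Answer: 8211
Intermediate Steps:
d(H) = -3
u(j) = -11/2 - j/6 + j²/6 (u(j) = -5 + ((j² - j) - 3)/6 = -5 + (-3 + j² - j)/6 = -5 + (-½ - j/6 + j²/6) = -11/2 - j/6 + j²/6)
(u(0 - 6) + ((-49 - 26) - 7))*(-102) = ((-11/2 - (0 - 6)/6 + (0 - 6)²/6) + ((-49 - 26) - 7))*(-102) = ((-11/2 - ⅙*(-6) + (⅙)*(-6)²) + (-75 - 7))*(-102) = ((-11/2 + 1 + (⅙)*36) - 82)*(-102) = ((-11/2 + 1 + 6) - 82)*(-102) = (3/2 - 82)*(-102) = -161/2*(-102) = 8211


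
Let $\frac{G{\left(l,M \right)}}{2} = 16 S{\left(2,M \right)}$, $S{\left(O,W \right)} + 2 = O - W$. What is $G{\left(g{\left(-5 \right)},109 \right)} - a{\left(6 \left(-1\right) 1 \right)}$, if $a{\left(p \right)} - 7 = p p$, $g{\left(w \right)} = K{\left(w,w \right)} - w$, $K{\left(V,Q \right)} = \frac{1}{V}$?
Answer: $-3531$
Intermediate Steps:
$S{\left(O,W \right)} = -2 + O - W$ ($S{\left(O,W \right)} = -2 + \left(O - W\right) = -2 + O - W$)
$g{\left(w \right)} = \frac{1}{w} - w$
$G{\left(l,M \right)} = - 32 M$ ($G{\left(l,M \right)} = 2 \cdot 16 \left(-2 + 2 - M\right) = 2 \cdot 16 \left(- M\right) = 2 \left(- 16 M\right) = - 32 M$)
$a{\left(p \right)} = 7 + p^{2}$ ($a{\left(p \right)} = 7 + p p = 7 + p^{2}$)
$G{\left(g{\left(-5 \right)},109 \right)} - a{\left(6 \left(-1\right) 1 \right)} = \left(-32\right) 109 - \left(7 + \left(6 \left(-1\right) 1\right)^{2}\right) = -3488 - \left(7 + \left(\left(-6\right) 1\right)^{2}\right) = -3488 - \left(7 + \left(-6\right)^{2}\right) = -3488 - \left(7 + 36\right) = -3488 - 43 = -3531$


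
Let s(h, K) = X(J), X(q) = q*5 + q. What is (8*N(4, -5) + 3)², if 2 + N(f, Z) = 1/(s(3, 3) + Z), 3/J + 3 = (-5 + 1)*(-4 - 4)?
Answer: 3545689/16129 ≈ 219.83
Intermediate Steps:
J = 3/29 (J = 3/(-3 + (-5 + 1)*(-4 - 4)) = 3/(-3 - 4*(-8)) = 3/(-3 + 32) = 3/29 ≈ 0.10345)
X(q) = 6*q (X(q) = 5*q + q = 6*q)
s(h, K) = 18/29 (s(h, K) = 6*(3/29) = 18/29)
N(f, Z) = -2 + 1/(18/29 + Z)
(8*N(4, -5) + 3)² = (8*((-7 - 58*(-5))/(18 + 29*(-5))) + 3)² = (8*((-7 + 290)/(18 - 145)) + 3)² = (8*(283/(-127)) + 3)² = (8*(-1/127*283) + 3)² = (8*(-283/127) + 3)² = (-2264/127 + 3)² = (-1883/127)² = 3545689/16129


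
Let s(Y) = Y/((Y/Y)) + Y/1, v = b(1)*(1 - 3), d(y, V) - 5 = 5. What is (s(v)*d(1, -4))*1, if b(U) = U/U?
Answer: -40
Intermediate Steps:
b(U) = 1
d(y, V) = 10 (d(y, V) = 5 + 5 = 10)
v = -2 (v = 1*(1 - 3) = 1*(-2) = -2)
s(Y) = 2*Y (s(Y) = Y/1 + Y*1 = Y*1 + Y = Y + Y = 2*Y)
(s(v)*d(1, -4))*1 = ((2*(-2))*10)*1 = -4*10*1 = -40*1 = -40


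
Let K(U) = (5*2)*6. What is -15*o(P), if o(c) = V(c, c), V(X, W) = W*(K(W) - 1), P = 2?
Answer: -1770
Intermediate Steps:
K(U) = 60 (K(U) = 10*6 = 60)
V(X, W) = 59*W (V(X, W) = W*(60 - 1) = W*59 = 59*W)
o(c) = 59*c
-15*o(P) = -885*2 = -15*118 = -1770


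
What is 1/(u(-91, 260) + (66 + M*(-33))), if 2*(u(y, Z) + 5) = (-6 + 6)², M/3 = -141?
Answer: 1/14020 ≈ 7.1327e-5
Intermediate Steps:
M = -423 (M = 3*(-141) = -423)
u(y, Z) = -5 (u(y, Z) = -5 + (-6 + 6)²/2 = -5 + (½)*0² = -5 + (½)*0 = -5 + 0 = -5)
1/(u(-91, 260) + (66 + M*(-33))) = 1/(-5 + (66 - 423*(-33))) = 1/(-5 + (66 + 13959)) = 1/(-5 + 14025) = 1/14020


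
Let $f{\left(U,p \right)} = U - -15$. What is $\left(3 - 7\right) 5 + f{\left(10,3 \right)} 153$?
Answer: $3805$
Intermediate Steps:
$f{\left(U,p \right)} = 15 + U$ ($f{\left(U,p \right)} = U + 15 = 15 + U$)
$\left(3 - 7\right) 5 + f{\left(10,3 \right)} 153 = \left(3 - 7\right) 5 + \left(15 + 10\right) 153 = \left(3 - 7\right) 5 + 25 \cdot 153 = \left(-4\right) 5 + 3825 = -20 + 3825 = 3805$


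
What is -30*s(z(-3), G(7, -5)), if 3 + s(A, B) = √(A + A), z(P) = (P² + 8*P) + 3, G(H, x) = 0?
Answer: 90 - 60*I*√6 ≈ 90.0 - 146.97*I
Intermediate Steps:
z(P) = 3 + P² + 8*P
s(A, B) = -3 + √2*√A (s(A, B) = -3 + √(A + A) = -3 + √(2*A) = -3 + √2*√A)
-30*s(z(-3), G(7, -5)) = -30*(-3 + √2*√(3 + (-3)² + 8*(-3))) = -30*(-3 + √2*√(3 + 9 - 24)) = -30*(-3 + √2*√(-12)) = -30*(-3 + √2*(2*I*√3)) = -30*(-3 + 2*I*√6) = 90 - 60*I*√6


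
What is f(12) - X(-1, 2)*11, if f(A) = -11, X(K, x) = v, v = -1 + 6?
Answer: -66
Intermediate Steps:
v = 5
X(K, x) = 5
f(12) - X(-1, 2)*11 = -11 - 5*11 = -11 - 1*55 = -11 - 55 = -66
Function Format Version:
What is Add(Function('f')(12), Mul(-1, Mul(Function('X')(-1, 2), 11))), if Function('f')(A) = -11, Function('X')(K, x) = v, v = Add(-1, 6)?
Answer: -66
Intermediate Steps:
v = 5
Function('X')(K, x) = 5
Add(Function('f')(12), Mul(-1, Mul(Function('X')(-1, 2), 11))) = Add(-11, Mul(-1, Mul(5, 11))) = Add(-11, Mul(-1, 55)) = Add(-11, -55) = -66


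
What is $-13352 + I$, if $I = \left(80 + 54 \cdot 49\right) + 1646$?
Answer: $-8980$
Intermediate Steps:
$I = 4372$ ($I = \left(80 + 2646\right) + 1646 = 2726 + 1646 = 4372$)
$-13352 + I = -13352 + 4372 = -8980$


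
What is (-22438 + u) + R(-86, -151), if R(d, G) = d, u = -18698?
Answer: -41222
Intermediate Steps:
(-22438 + u) + R(-86, -151) = (-22438 - 18698) - 86 = -41136 - 86 = -41222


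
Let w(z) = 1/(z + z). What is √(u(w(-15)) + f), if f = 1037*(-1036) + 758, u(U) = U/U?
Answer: I*√1073573 ≈ 1036.1*I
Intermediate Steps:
w(z) = 1/(2*z)
u(U) = 1
f = -1073574 (f = -1074332 + 758 = -1073574)
√(u(w(-15)) + f) = √(1 - 1073574) = √(-1073573) = I*√1073573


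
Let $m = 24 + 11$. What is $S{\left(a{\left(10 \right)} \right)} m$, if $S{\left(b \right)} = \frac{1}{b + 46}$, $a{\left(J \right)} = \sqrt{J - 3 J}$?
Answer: $\frac{805}{1068} - \frac{35 i \sqrt{5}}{1068} \approx 0.75375 - 0.073279 i$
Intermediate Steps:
$a{\left(J \right)} = \sqrt{2} \sqrt{- J}$ ($a{\left(J \right)} = \sqrt{- 2 J} = \sqrt{2} \sqrt{- J}$)
$S{\left(b \right)} = \frac{1}{46 + b}$
$m = 35$
$S{\left(a{\left(10 \right)} \right)} m = \frac{1}{46 + \sqrt{2} \sqrt{\left(-1\right) 10}} \cdot 35 = \frac{1}{46 + \sqrt{2} \sqrt{-10}} \cdot 35 = \frac{1}{46 + \sqrt{2} i \sqrt{10}} \cdot 35 = \frac{1}{46 + 2 i \sqrt{5}} \cdot 35 = \frac{35}{46 + 2 i \sqrt{5}}$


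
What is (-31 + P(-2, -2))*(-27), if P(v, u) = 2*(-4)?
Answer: 1053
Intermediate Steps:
P(v, u) = -8
(-31 + P(-2, -2))*(-27) = (-31 - 8)*(-27) = -39*(-27) = 1053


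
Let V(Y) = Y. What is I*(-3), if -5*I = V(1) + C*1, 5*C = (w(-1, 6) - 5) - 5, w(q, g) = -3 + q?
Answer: -27/25 ≈ -1.0800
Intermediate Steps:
C = -14/5 (C = (((-3 - 1) - 5) - 5)/5 = ((-4 - 5) - 5)/5 = (-9 - 5)/5 = (1/5)*(-14) = -14/5 ≈ -2.8000)
I = 9/25 (I = -(1 - 14/5*1)/5 = -(1 - 14/5)/5 = -1/5*(-9/5) = 9/25 ≈ 0.36000)
I*(-3) = (9/25)*(-3) = -27/25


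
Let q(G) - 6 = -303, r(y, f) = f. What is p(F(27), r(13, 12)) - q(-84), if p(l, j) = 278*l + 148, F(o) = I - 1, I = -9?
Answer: -2335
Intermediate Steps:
q(G) = -297 (q(G) = 6 - 303 = -297)
F(o) = -10 (F(o) = -9 - 1 = -10)
p(l, j) = 148 + 278*l
p(F(27), r(13, 12)) - q(-84) = (148 + 278*(-10)) - 1*(-297) = (148 - 2780) + 297 = -2632 + 297 = -2335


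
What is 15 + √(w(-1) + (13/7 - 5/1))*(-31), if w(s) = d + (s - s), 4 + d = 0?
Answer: 15 - 155*I*√14/7 ≈ 15.0 - 82.851*I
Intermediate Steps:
d = -4 (d = -4 + 0 = -4)
w(s) = -4 (w(s) = -4 + (s - s) = -4 + 0 = -4)
15 + √(w(-1) + (13/7 - 5/1))*(-31) = 15 + √(-4 + (13/7 - 5/1))*(-31) = 15 + √(-4 + (13*(⅐) - 5*1))*(-31) = 15 + √(-4 + (13/7 - 5))*(-31) = 15 + √(-4 - 22/7)*(-31) = 15 + √(-50/7)*(-31) = 15 + (5*I*√14/7)*(-31) = 15 - 155*I*√14/7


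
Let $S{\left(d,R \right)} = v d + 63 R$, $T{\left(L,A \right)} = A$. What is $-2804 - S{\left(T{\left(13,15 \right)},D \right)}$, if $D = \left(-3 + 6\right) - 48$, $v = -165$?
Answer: $2506$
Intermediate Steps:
$D = -45$ ($D = 3 - 48 = -45$)
$S{\left(d,R \right)} = - 165 d + 63 R$
$-2804 - S{\left(T{\left(13,15 \right)},D \right)} = -2804 - \left(\left(-165\right) 15 + 63 \left(-45\right)\right) = -2804 - \left(-2475 - 2835\right) = -2804 - -5310 = -2804 + 5310 = 2506$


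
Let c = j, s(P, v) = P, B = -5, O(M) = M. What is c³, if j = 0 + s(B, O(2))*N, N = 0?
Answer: 0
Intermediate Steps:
j = 0 (j = 0 - 5*0 = 0 + 0 = 0)
c = 0
c³ = 0³ = 0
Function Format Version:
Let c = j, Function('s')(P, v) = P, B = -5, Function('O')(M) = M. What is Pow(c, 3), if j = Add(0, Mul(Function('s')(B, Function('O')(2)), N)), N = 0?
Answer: 0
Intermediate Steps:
j = 0 (j = Add(0, Mul(-5, 0)) = Add(0, 0) = 0)
c = 0
Pow(c, 3) = Pow(0, 3) = 0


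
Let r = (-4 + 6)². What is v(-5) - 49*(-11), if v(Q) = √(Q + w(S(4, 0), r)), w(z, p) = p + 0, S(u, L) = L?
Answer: 539 + I ≈ 539.0 + 1.0*I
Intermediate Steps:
r = 4 (r = 2² = 4)
w(z, p) = p
v(Q) = √(4 + Q) (v(Q) = √(Q + 4) = √(4 + Q))
v(-5) - 49*(-11) = √(4 - 5) - 49*(-11) = √(-1) + 539 = I + 539 = 539 + I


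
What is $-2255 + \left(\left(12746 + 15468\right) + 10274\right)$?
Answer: $36233$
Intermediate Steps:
$-2255 + \left(\left(12746 + 15468\right) + 10274\right) = -2255 + \left(28214 + 10274\right) = -2255 + 38488 = 36233$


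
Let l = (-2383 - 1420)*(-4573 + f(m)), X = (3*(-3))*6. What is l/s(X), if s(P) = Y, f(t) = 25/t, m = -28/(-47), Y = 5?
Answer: 482482807/140 ≈ 3.4463e+6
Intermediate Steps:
m = 28/47 (m = -28*(-1/47) = 28/47 ≈ 0.59575)
X = -54 (X = -9*6 = -54)
l = 482482807/28 (l = (-2383 - 1420)*(-4573 + 25/(28/47)) = -3803*(-4573 + 25*(47/28)) = -3803*(-4573 + 1175/28) = -3803*(-126869/28) = 482482807/28 ≈ 1.7232e+7)
s(P) = 5
l/s(X) = (482482807/28)/5 = (482482807/28)*(1/5) = 482482807/140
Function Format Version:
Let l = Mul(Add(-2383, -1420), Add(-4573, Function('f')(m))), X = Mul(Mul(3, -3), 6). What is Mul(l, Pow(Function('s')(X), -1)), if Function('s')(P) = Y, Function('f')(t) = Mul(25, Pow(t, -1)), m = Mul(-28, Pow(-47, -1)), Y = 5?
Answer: Rational(482482807, 140) ≈ 3.4463e+6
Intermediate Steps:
m = Rational(28, 47) (m = Mul(-28, Rational(-1, 47)) = Rational(28, 47) ≈ 0.59575)
X = -54 (X = Mul(-9, 6) = -54)
l = Rational(482482807, 28) (l = Mul(Add(-2383, -1420), Add(-4573, Mul(25, Pow(Rational(28, 47), -1)))) = Mul(-3803, Add(-4573, Mul(25, Rational(47, 28)))) = Mul(-3803, Add(-4573, Rational(1175, 28))) = Mul(-3803, Rational(-126869, 28)) = Rational(482482807, 28) ≈ 1.7232e+7)
Function('s')(P) = 5
Mul(l, Pow(Function('s')(X), -1)) = Mul(Rational(482482807, 28), Pow(5, -1)) = Mul(Rational(482482807, 28), Rational(1, 5)) = Rational(482482807, 140)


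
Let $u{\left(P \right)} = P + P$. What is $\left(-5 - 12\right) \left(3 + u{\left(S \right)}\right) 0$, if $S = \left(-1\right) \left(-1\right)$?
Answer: $0$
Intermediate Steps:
$S = 1$
$u{\left(P \right)} = 2 P$
$\left(-5 - 12\right) \left(3 + u{\left(S \right)}\right) 0 = \left(-5 - 12\right) \left(3 + 2 \cdot 1\right) 0 = - 17 \left(3 + 2\right) 0 = - 17 \cdot 5 \cdot 0 = \left(-17\right) 0 = 0$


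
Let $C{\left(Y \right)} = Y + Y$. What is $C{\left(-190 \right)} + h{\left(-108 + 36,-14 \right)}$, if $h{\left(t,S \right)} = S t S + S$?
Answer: $-14506$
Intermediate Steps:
$h{\left(t,S \right)} = S + t S^{2}$ ($h{\left(t,S \right)} = t S^{2} + S = S + t S^{2}$)
$C{\left(Y \right)} = 2 Y$
$C{\left(-190 \right)} + h{\left(-108 + 36,-14 \right)} = 2 \left(-190\right) - 14 \left(1 - 14 \left(-108 + 36\right)\right) = -380 - 14 \left(1 - -1008\right) = -380 - 14 \left(1 + 1008\right) = -380 - 14126 = -14506$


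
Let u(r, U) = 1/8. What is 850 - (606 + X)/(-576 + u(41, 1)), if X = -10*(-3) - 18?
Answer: 3920894/4607 ≈ 851.07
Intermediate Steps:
u(r, U) = ⅛
X = 12 (X = 30 - 18 = 12)
850 - (606 + X)/(-576 + u(41, 1)) = 850 - (606 + 12)/(-576 + ⅛) = 850 - 618/(-4607/8) = 850 - 618*(-8)/4607 = 850 - 1*(-4944/4607) = 850 + 4944/4607 = 3920894/4607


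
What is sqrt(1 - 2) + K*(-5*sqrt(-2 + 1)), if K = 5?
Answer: -24*I ≈ -24.0*I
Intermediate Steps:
sqrt(1 - 2) + K*(-5*sqrt(-2 + 1)) = sqrt(1 - 2) + 5*(-5*sqrt(-2 + 1)) = sqrt(-1) + 5*(-5*I) = I + 5*(-5*I) = I - 25*I = -24*I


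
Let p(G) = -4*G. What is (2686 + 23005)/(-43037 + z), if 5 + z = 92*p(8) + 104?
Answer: -25691/45882 ≈ -0.55994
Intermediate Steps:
z = -2845 (z = -5 + (92*(-4*8) + 104) = -5 + (92*(-32) + 104) = -5 + (-2944 + 104) = -5 - 2840 = -2845)
(2686 + 23005)/(-43037 + z) = (2686 + 23005)/(-43037 - 2845) = 25691/(-45882) = 25691*(-1/45882) = -25691/45882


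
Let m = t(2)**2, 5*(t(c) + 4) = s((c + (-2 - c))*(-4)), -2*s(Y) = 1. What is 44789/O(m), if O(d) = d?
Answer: 4478900/1681 ≈ 2664.4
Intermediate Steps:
s(Y) = -1/2 (s(Y) = -1/2*1 = -1/2)
t(c) = -41/10 (t(c) = -4 + (1/5)*(-1/2) = -4 - 1/10 = -41/10)
m = 1681/100 (m = (-41/10)**2 = 1681/100 ≈ 16.810)
44789/O(m) = 44789/(1681/100) = 44789*(100/1681) = 4478900/1681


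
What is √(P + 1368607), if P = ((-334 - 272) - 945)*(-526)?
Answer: √2184433 ≈ 1478.0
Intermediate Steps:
P = 815826 (P = (-606 - 945)*(-526) = -1551*(-526) = 815826)
√(P + 1368607) = √(815826 + 1368607) = √2184433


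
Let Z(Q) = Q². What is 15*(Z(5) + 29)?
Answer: 810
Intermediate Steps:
15*(Z(5) + 29) = 15*(5² + 29) = 15*(25 + 29) = 15*54 = 810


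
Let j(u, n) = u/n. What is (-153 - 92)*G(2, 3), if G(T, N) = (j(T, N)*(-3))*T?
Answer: 980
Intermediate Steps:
G(T, N) = -3*T²/N (G(T, N) = ((T/N)*(-3))*T = (-3*T/N)*T = -3*T²/N)
(-153 - 92)*G(2, 3) = (-153 - 92)*(-3*2²/3) = -(-735)*4/3 = -245*(-4) = 980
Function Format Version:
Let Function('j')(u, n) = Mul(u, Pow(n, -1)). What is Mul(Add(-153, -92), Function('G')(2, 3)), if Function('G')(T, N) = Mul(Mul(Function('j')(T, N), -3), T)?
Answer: 980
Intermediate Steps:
Function('G')(T, N) = Mul(-3, Pow(N, -1), Pow(T, 2)) (Function('G')(T, N) = Mul(Mul(Mul(T, Pow(N, -1)), -3), T) = Mul(Mul(-3, T, Pow(N, -1)), T) = Mul(-3, Pow(N, -1), Pow(T, 2)))
Mul(Add(-153, -92), Function('G')(2, 3)) = Mul(Add(-153, -92), Mul(-3, Pow(3, -1), Pow(2, 2))) = Mul(-245, Mul(-3, Rational(1, 3), 4)) = Mul(-245, -4) = 980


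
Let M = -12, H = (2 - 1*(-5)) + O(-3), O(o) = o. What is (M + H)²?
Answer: 64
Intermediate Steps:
H = 4 (H = (2 - 1*(-5)) - 3 = (2 + 5) - 3 = 7 - 3 = 4)
(M + H)² = (-12 + 4)² = (-8)² = 64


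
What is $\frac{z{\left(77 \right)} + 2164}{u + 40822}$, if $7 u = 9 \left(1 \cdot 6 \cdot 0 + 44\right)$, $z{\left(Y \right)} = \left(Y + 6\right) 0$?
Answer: $\frac{7574}{143075} \approx 0.052937$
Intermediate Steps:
$z{\left(Y \right)} = 0$ ($z{\left(Y \right)} = \left(6 + Y\right) 0 = 0$)
$u = \frac{396}{7}$ ($u = \frac{9 \left(1 \cdot 6 \cdot 0 + 44\right)}{7} = \frac{9 \left(6 \cdot 0 + 44\right)}{7} = \frac{9 \left(0 + 44\right)}{7} = \frac{9 \cdot 44}{7} = \frac{1}{7} \cdot 396 = \frac{396}{7} \approx 56.571$)
$\frac{z{\left(77 \right)} + 2164}{u + 40822} = \frac{0 + 2164}{\frac{396}{7} + 40822} = \frac{2164}{\frac{286150}{7}} = 2164 \cdot \frac{7}{286150} = \frac{7574}{143075}$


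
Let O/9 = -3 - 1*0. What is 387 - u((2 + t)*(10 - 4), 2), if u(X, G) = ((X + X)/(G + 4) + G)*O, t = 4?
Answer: 765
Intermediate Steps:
O = -27 (O = 9*(-3 - 1*0) = 9*(-3 + 0) = 9*(-3) = -27)
u(X, G) = -27*G - 54*X/(4 + G) (u(X, G) = ((X + X)/(G + 4) + G)*(-27) = ((2*X)/(4 + G) + G)*(-27) = (2*X/(4 + G) + G)*(-27) = (G + 2*X/(4 + G))*(-27) = -27*G - 54*X/(4 + G))
387 - u((2 + t)*(10 - 4), 2) = 387 - 27*(-1*2**2 - 4*2 - 2*(2 + 4)*(10 - 4))/(4 + 2) = 387 - 27*(-1*4 - 8 - 12*6)/6 = 387 - 27*(-4 - 8 - 2*36)/6 = 387 - 27*(-4 - 8 - 72)/6 = 387 - 27*(-84)/6 = 387 - 1*(-378) = 387 + 378 = 765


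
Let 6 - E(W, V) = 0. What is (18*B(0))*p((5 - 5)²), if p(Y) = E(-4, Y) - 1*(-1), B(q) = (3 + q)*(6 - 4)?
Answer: 756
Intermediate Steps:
E(W, V) = 6 (E(W, V) = 6 - 1*0 = 6 + 0 = 6)
B(q) = 6 + 2*q (B(q) = (3 + q)*2 = 6 + 2*q)
p(Y) = 7 (p(Y) = 6 - 1*(-1) = 6 + 1 = 7)
(18*B(0))*p((5 - 5)²) = (18*(6 + 2*0))*7 = (18*(6 + 0))*7 = (18*6)*7 = 108*7 = 756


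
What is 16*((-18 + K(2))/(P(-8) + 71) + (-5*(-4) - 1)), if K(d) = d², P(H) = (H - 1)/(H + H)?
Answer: 344496/1145 ≈ 300.87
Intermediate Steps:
P(H) = (-1 + H)/(2*H) (P(H) = (-1 + H)/((2*H)) = (-1 + H)*(1/(2*H)) = (-1 + H)/(2*H))
16*((-18 + K(2))/(P(-8) + 71) + (-5*(-4) - 1)) = 16*((-18 + 2²)/((½)*(-1 - 8)/(-8) + 71) + (-5*(-4) - 1)) = 16*((-18 + 4)/((½)*(-⅛)*(-9) + 71) + (20 - 1)) = 16*(-14/(9/16 + 71) + 19) = 16*(-14/1145/16 + 19) = 16*(-14*16/1145 + 19) = 16*(-224/1145 + 19) = 16*(21531/1145) = 344496/1145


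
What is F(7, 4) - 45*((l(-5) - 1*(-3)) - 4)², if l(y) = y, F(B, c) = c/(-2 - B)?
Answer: -14584/9 ≈ -1620.4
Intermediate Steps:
F(7, 4) - 45*((l(-5) - 1*(-3)) - 4)² = -1*4/(2 + 7) - 45*((-5 - 1*(-3)) - 4)² = -1*4/9 - 45*((-5 + 3) - 4)² = -1*4*⅑ - 45*(-2 - 4)² = -4/9 - 45*(-6)² = -4/9 - 45*36 = -4/9 - 1620 = -14584/9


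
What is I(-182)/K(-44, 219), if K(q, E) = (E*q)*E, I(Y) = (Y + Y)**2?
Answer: -33124/527571 ≈ -0.062786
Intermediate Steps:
I(Y) = 4*Y**2 (I(Y) = (2*Y)**2 = 4*Y**2)
K(q, E) = q*E**2
I(-182)/K(-44, 219) = (4*(-182)**2)/((-44*219**2)) = (4*33124)/((-44*47961)) = 132496/(-2110284) = 132496*(-1/2110284) = -33124/527571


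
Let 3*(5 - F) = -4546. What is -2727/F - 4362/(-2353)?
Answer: 645189/10732033 ≈ 0.060118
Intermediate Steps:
F = 4561/3 (F = 5 - ⅓*(-4546) = 5 + 4546/3 = 4561/3 ≈ 1520.3)
-2727/F - 4362/(-2353) = -2727/4561/3 - 4362/(-2353) = -2727*3/4561 - 4362*(-1/2353) = -8181/4561 + 4362/2353 = 645189/10732033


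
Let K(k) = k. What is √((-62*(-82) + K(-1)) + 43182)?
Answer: 7*√985 ≈ 219.69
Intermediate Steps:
√((-62*(-82) + K(-1)) + 43182) = √((-62*(-82) - 1) + 43182) = √((5084 - 1) + 43182) = √(5083 + 43182) = √48265 = 7*√985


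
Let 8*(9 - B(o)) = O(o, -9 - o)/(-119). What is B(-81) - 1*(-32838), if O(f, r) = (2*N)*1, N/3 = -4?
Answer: 3908790/119 ≈ 32847.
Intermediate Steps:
N = -12 (N = 3*(-4) = -12)
O(f, r) = -24 (O(f, r) = (2*(-12))*1 = -24*1 = -24)
B(o) = 1068/119 (B(o) = 9 - (-3)/(-119) = 9 - (-3)*(-1)/119 = 9 - ⅛*24/119 = 9 - 3/119 = 1068/119)
B(-81) - 1*(-32838) = 1068/119 - 1*(-32838) = 1068/119 + 32838 = 3908790/119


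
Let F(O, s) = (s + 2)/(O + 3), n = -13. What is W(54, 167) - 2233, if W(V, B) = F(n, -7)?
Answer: -4465/2 ≈ -2232.5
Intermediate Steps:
F(O, s) = (2 + s)/(3 + O)
W(V, B) = ½ (W(V, B) = (2 - 7)/(3 - 13) = -5/(-10) = -⅒*(-5) = ½)
W(54, 167) - 2233 = ½ - 2233 = -4465/2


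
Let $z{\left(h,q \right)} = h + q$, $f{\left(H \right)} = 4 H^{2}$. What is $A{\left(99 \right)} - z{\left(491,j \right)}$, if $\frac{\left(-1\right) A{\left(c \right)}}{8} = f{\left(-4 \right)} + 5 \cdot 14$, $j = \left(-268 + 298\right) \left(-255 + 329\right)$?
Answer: $-3783$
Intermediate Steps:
$j = 2220$ ($j = 30 \cdot 74 = 2220$)
$A{\left(c \right)} = -1072$ ($A{\left(c \right)} = - 8 \left(4 \left(-4\right)^{2} + 5 \cdot 14\right) = - 8 \left(4 \cdot 16 + 70\right) = - 8 \left(64 + 70\right) = \left(-8\right) 134 = -1072$)
$A{\left(99 \right)} - z{\left(491,j \right)} = -1072 - \left(491 + 2220\right) = -1072 - 2711 = -3783$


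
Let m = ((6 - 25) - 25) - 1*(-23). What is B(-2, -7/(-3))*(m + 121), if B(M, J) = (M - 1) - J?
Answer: -1600/3 ≈ -533.33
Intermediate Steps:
m = -21 (m = (-19 - 25) + 23 = -44 + 23 = -21)
B(M, J) = -1 + M - J (B(M, J) = (-1 + M) - J = -1 + M - J)
B(-2, -7/(-3))*(m + 121) = (-1 - 2 - (-7)/(-3))*(-21 + 121) = (-1 - 2 - (-7)*(-1)/3)*100 = (-1 - 2 - 1*7/3)*100 = (-1 - 2 - 7/3)*100 = -16/3*100 = -1600/3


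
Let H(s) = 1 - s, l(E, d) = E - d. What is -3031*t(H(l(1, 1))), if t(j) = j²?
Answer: -3031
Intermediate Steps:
-3031*t(H(l(1, 1))) = -3031*(1 - (1 - 1*1))² = -3031*(1 - (1 - 1))² = -3031*(1 - 1*0)² = -3031*(1 + 0)² = -3031*1² = -3031*1 = -3031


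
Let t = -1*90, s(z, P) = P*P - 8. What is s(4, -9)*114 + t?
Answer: 8232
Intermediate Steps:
s(z, P) = -8 + P² (s(z, P) = P² - 8 = -8 + P²)
t = -90
s(4, -9)*114 + t = (-8 + (-9)²)*114 - 90 = (-8 + 81)*114 - 90 = 73*114 - 90 = 8322 - 90 = 8232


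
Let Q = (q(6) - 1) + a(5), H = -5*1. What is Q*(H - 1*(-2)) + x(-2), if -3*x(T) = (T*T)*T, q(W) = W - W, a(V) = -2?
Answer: 35/3 ≈ 11.667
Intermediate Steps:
q(W) = 0
x(T) = -T³/3 (x(T) = -T*T*T/3 = -T²*T/3 = -T³/3)
H = -5
Q = -3 (Q = (0 - 1) - 2 = -1 - 2 = -3)
Q*(H - 1*(-2)) + x(-2) = -3*(-5 - 1*(-2)) - ⅓*(-2)³ = -3*(-5 + 2) - ⅓*(-8) = -3*(-3) + 8/3 = 9 + 8/3 = 35/3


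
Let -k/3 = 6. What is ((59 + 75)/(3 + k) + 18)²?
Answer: 18496/225 ≈ 82.204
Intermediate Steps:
k = -18 (k = -3*6 = -18)
((59 + 75)/(3 + k) + 18)² = ((59 + 75)/(3 - 18) + 18)² = (134/(-15) + 18)² = (134*(-1/15) + 18)² = (-134/15 + 18)² = (136/15)² = 18496/225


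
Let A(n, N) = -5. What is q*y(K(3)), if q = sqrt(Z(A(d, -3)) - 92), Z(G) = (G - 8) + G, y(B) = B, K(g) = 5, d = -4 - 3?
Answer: 5*I*sqrt(110) ≈ 52.44*I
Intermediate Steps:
d = -7
Z(G) = -8 + 2*G (Z(G) = (-8 + G) + G = -8 + 2*G)
q = I*sqrt(110) (q = sqrt((-8 + 2*(-5)) - 92) = sqrt((-8 - 10) - 92) = sqrt(-18 - 92) = sqrt(-110) = I*sqrt(110) ≈ 10.488*I)
q*y(K(3)) = (I*sqrt(110))*5 = 5*I*sqrt(110)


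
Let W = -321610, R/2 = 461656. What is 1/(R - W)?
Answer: 1/1244922 ≈ 8.0326e-7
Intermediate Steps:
R = 923312 (R = 2*461656 = 923312)
1/(R - W) = 1/(923312 - 1*(-321610)) = 1/(923312 + 321610) = 1/1244922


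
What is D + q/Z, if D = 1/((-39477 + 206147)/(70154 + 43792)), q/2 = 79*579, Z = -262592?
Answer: 524071539/1563078880 ≈ 0.33528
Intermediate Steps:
q = 91482 (q = 2*(79*579) = 2*45741 = 91482)
D = 8139/11905 (D = 1/(166670/113946) = 1/(166670*(1/113946)) = 1/(11905/8139) = 8139/11905 ≈ 0.68366)
D + q/Z = 8139/11905 + 91482/(-262592) = 8139/11905 + 91482*(-1/262592) = 8139/11905 - 45741/131296 = 524071539/1563078880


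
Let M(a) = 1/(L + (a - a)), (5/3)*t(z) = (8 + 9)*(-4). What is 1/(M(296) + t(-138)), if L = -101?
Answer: -505/20609 ≈ -0.024504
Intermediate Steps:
t(z) = -204/5 (t(z) = 3*((8 + 9)*(-4))/5 = 3*(17*(-4))/5 = (3/5)*(-68) = -204/5)
M(a) = -1/101 (M(a) = 1/(-101 + (a - a)) = 1/(-101 + 0) = 1/(-101) = -1/101)
1/(M(296) + t(-138)) = 1/(-1/101 - 204/5) = 1/(-20609/505) = -505/20609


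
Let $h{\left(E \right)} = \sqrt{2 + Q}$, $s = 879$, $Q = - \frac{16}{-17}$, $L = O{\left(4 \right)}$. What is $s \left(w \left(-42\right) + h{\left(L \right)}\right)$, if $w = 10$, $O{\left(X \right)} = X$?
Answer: $-369180 + \frac{4395 \sqrt{34}}{17} \approx -3.6767 \cdot 10^{5}$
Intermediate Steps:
$L = 4$
$Q = \frac{16}{17}$ ($Q = \left(-16\right) \left(- \frac{1}{17}\right) = \frac{16}{17} \approx 0.94118$)
$h{\left(E \right)} = \frac{5 \sqrt{34}}{17}$ ($h{\left(E \right)} = \sqrt{2 + \frac{16}{17}} = \sqrt{\frac{50}{17}} = \frac{5 \sqrt{34}}{17}$)
$s \left(w \left(-42\right) + h{\left(L \right)}\right) = 879 \left(10 \left(-42\right) + \frac{5 \sqrt{34}}{17}\right) = 879 \left(-420 + \frac{5 \sqrt{34}}{17}\right) = -369180 + \frac{4395 \sqrt{34}}{17}$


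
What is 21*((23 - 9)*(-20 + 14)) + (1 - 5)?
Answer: -1768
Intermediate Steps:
21*((23 - 9)*(-20 + 14)) + (1 - 5) = 21*(14*(-6)) - 4 = 21*(-84) - 4 = -1764 - 4 = -1768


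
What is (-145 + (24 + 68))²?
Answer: 2809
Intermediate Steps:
(-145 + (24 + 68))² = (-145 + 92)² = (-53)² = 2809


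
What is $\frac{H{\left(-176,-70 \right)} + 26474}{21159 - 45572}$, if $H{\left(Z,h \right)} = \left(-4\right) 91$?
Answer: $- \frac{26110}{24413} \approx -1.0695$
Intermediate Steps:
$H{\left(Z,h \right)} = -364$
$\frac{H{\left(-176,-70 \right)} + 26474}{21159 - 45572} = \frac{-364 + 26474}{21159 - 45572} = \frac{26110}{-24413} = 26110 \left(- \frac{1}{24413}\right) = - \frac{26110}{24413}$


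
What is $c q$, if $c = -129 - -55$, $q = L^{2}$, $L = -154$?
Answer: $-1754984$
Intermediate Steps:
$q = 23716$ ($q = \left(-154\right)^{2} = 23716$)
$c = -74$ ($c = -129 + 55 = -74$)
$c q = \left(-74\right) 23716 = -1754984$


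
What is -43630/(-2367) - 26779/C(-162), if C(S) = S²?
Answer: 120182203/6902172 ≈ 17.412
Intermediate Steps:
-43630/(-2367) - 26779/C(-162) = -43630/(-2367) - 26779/((-162)²) = -43630*(-1/2367) - 26779/26244 = 43630/2367 - 26779*1/26244 = 43630/2367 - 26779/26244 = 120182203/6902172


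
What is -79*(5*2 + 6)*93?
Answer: -117552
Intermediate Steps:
-79*(5*2 + 6)*93 = -79*(10 + 6)*93 = -79*16*93 = -1264*93 = -117552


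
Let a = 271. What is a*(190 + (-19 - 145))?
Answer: 7046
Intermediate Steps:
a*(190 + (-19 - 145)) = 271*(190 + (-19 - 145)) = 271*(190 - 164) = 271*26 = 7046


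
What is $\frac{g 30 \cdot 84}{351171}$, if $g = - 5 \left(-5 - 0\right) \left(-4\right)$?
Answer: $- \frac{28000}{39019} \approx -0.7176$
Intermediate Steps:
$g = -100$ ($g = - 5 \left(-5 + 0\right) \left(-4\right) = \left(-5\right) \left(-5\right) \left(-4\right) = 25 \left(-4\right) = -100$)
$\frac{g 30 \cdot 84}{351171} = \frac{\left(-100\right) 30 \cdot 84}{351171} = \left(-3000\right) 84 \cdot \frac{1}{351171} = \left(-252000\right) \frac{1}{351171} = - \frac{28000}{39019}$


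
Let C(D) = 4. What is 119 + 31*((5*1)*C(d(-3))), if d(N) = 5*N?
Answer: 739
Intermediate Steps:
119 + 31*((5*1)*C(d(-3))) = 119 + 31*((5*1)*4) = 119 + 31*(5*4) = 119 + 31*20 = 119 + 620 = 739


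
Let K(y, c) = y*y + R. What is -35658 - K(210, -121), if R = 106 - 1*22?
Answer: -79842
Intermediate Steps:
R = 84 (R = 106 - 22 = 84)
K(y, c) = 84 + y² (K(y, c) = y*y + 84 = y² + 84 = 84 + y²)
-35658 - K(210, -121) = -35658 - (84 + 210²) = -35658 - (84 + 44100) = -35658 - 1*44184 = -35658 - 44184 = -79842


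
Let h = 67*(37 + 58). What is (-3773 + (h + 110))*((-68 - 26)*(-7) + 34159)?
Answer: 94075534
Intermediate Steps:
h = 6365 (h = 67*95 = 6365)
(-3773 + (h + 110))*((-68 - 26)*(-7) + 34159) = (-3773 + (6365 + 110))*((-68 - 26)*(-7) + 34159) = (-3773 + 6475)*(-94*(-7) + 34159) = 2702*(658 + 34159) = 2702*34817 = 94075534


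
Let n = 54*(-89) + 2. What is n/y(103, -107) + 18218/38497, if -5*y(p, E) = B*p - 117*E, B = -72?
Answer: 1017664394/196450191 ≈ 5.1803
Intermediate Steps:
y(p, E) = 72*p/5 + 117*E/5 (y(p, E) = -(-72*p - 117*E)/5 = -(-117*E - 72*p)/5 = 72*p/5 + 117*E/5)
n = -4804 (n = -4806 + 2 = -4804)
n/y(103, -107) + 18218/38497 = -4804/((72/5)*103 + (117/5)*(-107)) + 18218/38497 = -4804/(7416/5 - 12519/5) + 18218*(1/38497) = -4804/(-5103/5) + 18218/38497 = -4804*(-5/5103) + 18218/38497 = 24020/5103 + 18218/38497 = 1017664394/196450191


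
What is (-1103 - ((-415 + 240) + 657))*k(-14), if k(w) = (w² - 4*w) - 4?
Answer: -393080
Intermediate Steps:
k(w) = -4 + w² - 4*w
(-1103 - ((-415 + 240) + 657))*k(-14) = (-1103 - ((-415 + 240) + 657))*(-4 + (-14)² - 4*(-14)) = (-1103 - (-175 + 657))*(-4 + 196 + 56) = (-1103 - 1*482)*248 = (-1103 - 482)*248 = -1585*248 = -393080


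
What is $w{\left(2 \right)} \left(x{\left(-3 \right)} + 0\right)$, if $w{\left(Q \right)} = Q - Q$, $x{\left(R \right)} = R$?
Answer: $0$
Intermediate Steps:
$w{\left(Q \right)} = 0$
$w{\left(2 \right)} \left(x{\left(-3 \right)} + 0\right) = 0 \left(-3 + 0\right) = 0 \left(-3\right) = 0$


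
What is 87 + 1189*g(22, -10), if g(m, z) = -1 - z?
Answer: 10788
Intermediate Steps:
87 + 1189*g(22, -10) = 87 + 1189*(-1 - 1*(-10)) = 87 + 1189*(-1 + 10) = 87 + 1189*9 = 87 + 10701 = 10788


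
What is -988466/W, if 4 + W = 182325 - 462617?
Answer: 494233/140148 ≈ 3.5265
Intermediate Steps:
W = -280296 (W = -4 + (182325 - 462617) = -4 - 280292 = -280296)
-988466/W = -988466/(-280296) = -988466*(-1/280296) = 494233/140148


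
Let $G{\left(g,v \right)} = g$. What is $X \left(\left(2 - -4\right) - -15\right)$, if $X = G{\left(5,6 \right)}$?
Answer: $105$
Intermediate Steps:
$X = 5$
$X \left(\left(2 - -4\right) - -15\right) = 5 \left(\left(2 - -4\right) - -15\right) = 5 \left(\left(2 + 4\right) + 15\right) = 5 \left(6 + 15\right) = 5 \cdot 21 = 105$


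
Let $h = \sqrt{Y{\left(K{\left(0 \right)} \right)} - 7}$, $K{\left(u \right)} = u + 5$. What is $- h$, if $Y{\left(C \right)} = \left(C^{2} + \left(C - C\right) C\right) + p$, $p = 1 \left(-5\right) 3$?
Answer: $- \sqrt{3} \approx -1.732$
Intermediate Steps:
$K{\left(u \right)} = 5 + u$
$p = -15$ ($p = \left(-5\right) 3 = -15$)
$Y{\left(C \right)} = -15 + C^{2}$ ($Y{\left(C \right)} = \left(C^{2} + \left(C - C\right) C\right) - 15 = \left(C^{2} + 0 C\right) - 15 = \left(C^{2} + 0\right) - 15 = C^{2} - 15 = -15 + C^{2}$)
$h = \sqrt{3}$ ($h = \sqrt{\left(-15 + \left(5 + 0\right)^{2}\right) - 7} = \sqrt{\left(-15 + 5^{2}\right) - 7} = \sqrt{\left(-15 + 25\right) - 7} = \sqrt{10 - 7} = \sqrt{3} \approx 1.732$)
$- h = - \sqrt{3}$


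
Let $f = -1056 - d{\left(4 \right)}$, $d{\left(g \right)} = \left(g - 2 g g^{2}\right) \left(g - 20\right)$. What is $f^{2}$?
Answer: $9241600$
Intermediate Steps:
$d{\left(g \right)} = \left(-20 + g\right) \left(g - 2 g^{3}\right)$ ($d{\left(g \right)} = \left(g - 2 g^{3}\right) \left(-20 + g\right) = \left(-20 + g\right) \left(g - 2 g^{3}\right)$)
$f = -3040$ ($f = -1056 - 4 \left(-20 + 4 - 2 \cdot 4^{3} + 40 \cdot 4^{2}\right) = -1056 - 4 \left(-20 + 4 - 128 + 40 \cdot 16\right) = -1056 - 4 \left(-20 + 4 - 128 + 640\right) = -1056 - 4 \cdot 496 = -1056 - 1984 = -3040$)
$f^{2} = \left(-3040\right)^{2} = 9241600$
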